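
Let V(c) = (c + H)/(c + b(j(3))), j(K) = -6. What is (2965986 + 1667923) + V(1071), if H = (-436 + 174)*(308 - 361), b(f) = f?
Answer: 4935128042/1065 ≈ 4.6339e+6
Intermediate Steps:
H = 13886 (H = -262*(-53) = 13886)
V(c) = (13886 + c)/(-6 + c) (V(c) = (c + 13886)/(c - 6) = (13886 + c)/(-6 + c))
(2965986 + 1667923) + V(1071) = (2965986 + 1667923) + (13886 + 1071)/(-6 + 1071) = 4633909 + 14957/1065 = 4935128042/1065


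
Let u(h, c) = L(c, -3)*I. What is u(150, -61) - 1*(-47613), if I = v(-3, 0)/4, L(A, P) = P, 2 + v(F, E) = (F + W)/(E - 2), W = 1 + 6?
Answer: 47616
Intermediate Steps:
W = 7
v(F, E) = -2 + (7 + F)/(-2 + E) (v(F, E) = -2 + (F + 7)/(E - 2) = -2 + (7 + F)/(-2 + E))
I = -1 (I = ((11 - 3 - 2*0)/(-2 + 0))/4 = ((11 - 3 + 0)/(-2))*(1/4) = -1/2*8*(1/4) = -4*1/4 = -1)
u(h, c) = 3 (u(h, c) = -3*(-1) = 3)
u(150, -61) - 1*(-47613) = 3 - 1*(-47613) = 3 + 47613 = 47616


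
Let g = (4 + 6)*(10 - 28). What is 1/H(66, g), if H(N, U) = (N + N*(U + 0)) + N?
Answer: -1/11748 ≈ -8.5121e-5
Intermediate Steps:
g = -180 (g = 10*(-18) = -180)
H(N, U) = 2*N + N*U (H(N, U) = (N + N*U) + N = 2*N + N*U)
1/H(66, g) = 1/(66*(2 - 180)) = 1/(66*(-178)) = 1/(-11748) = -1/11748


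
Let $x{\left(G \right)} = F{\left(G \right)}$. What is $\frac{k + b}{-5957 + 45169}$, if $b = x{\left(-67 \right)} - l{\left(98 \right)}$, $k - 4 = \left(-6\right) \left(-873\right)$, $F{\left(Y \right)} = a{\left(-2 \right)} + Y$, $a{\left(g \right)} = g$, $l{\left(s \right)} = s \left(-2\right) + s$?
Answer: $\frac{5271}{39212} \approx 0.13442$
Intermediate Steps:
$l{\left(s \right)} = - s$ ($l{\left(s \right)} = - 2 s + s = - s$)
$F{\left(Y \right)} = -2 + Y$
$x{\left(G \right)} = -2 + G$
$k = 5242$ ($k = 4 - -5238 = 4 + 5238 = 5242$)
$b = 29$ ($b = \left(-2 - 67\right) - \left(-1\right) 98 = -69 - -98 = -69 + 98 = 29$)
$\frac{k + b}{-5957 + 45169} = \frac{5242 + 29}{-5957 + 45169} = \frac{5271}{39212}$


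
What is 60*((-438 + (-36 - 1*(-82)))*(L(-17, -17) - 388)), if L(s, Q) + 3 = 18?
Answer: 8772960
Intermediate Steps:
L(s, Q) = 15 (L(s, Q) = -3 + 18 = 15)
60*((-438 + (-36 - 1*(-82)))*(L(-17, -17) - 388)) = 60*((-438 + (-36 - 1*(-82)))*(15 - 388)) = 60*((-438 + (-36 + 82))*(-373)) = 60*((-438 + 46)*(-373)) = 60*(-392*(-373)) = 60*146216 = 8772960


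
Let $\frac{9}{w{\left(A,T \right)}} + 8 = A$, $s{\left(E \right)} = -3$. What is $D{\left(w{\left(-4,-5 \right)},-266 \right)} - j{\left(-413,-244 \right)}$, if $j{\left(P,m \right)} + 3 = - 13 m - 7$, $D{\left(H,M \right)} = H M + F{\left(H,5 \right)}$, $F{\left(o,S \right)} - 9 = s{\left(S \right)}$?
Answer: $- \frac{5913}{2} \approx -2956.5$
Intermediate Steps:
$F{\left(o,S \right)} = 6$ ($F{\left(o,S \right)} = 9 - 3 = 6$)
$w{\left(A,T \right)} = \frac{9}{-8 + A}$
$D{\left(H,M \right)} = 6 + H M$ ($D{\left(H,M \right)} = H M + 6 = 6 + H M$)
$j{\left(P,m \right)} = -10 - 13 m$ ($j{\left(P,m \right)} = -3 - \left(7 + 13 m\right) = -10 - 13 m$)
$D{\left(w{\left(-4,-5 \right)},-266 \right)} - j{\left(-413,-244 \right)} = \left(6 + \frac{9}{-8 - 4} \left(-266\right)\right) - \left(-10 - -3172\right) = \left(6 + \frac{9}{-12} \left(-266\right)\right) - \left(-10 + 3172\right) = \left(6 + 9 \left(- \frac{1}{12}\right) \left(-266\right)\right) - 3162 = \left(6 - - \frac{399}{2}\right) - 3162 = \left(6 + \frac{399}{2}\right) - 3162 = \frac{411}{2} - 3162 = - \frac{5913}{2}$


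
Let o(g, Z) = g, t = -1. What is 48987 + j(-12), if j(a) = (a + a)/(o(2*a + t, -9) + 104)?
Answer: 3869949/79 ≈ 48987.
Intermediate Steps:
j(a) = 2*a/(103 + 2*a) (j(a) = (a + a)/((2*a - 1) + 104) = (2*a)/((-1 + 2*a) + 104) = (2*a)/(103 + 2*a) = 2*a/(103 + 2*a))
48987 + j(-12) = 48987 + 2*(-12)/(103 + 2*(-12)) = 48987 + 2*(-12)/(103 - 24) = 48987 + 2*(-12)/79 = 48987 + 2*(-12)*(1/79) = 48987 - 24/79 = 3869949/79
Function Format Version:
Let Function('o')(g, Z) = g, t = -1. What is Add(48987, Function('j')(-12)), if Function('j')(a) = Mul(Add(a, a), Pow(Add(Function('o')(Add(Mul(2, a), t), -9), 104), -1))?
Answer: Rational(3869949, 79) ≈ 48987.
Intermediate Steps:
Function('j')(a) = Mul(2, a, Pow(Add(103, Mul(2, a)), -1)) (Function('j')(a) = Mul(Add(a, a), Pow(Add(Add(Mul(2, a), -1), 104), -1)) = Mul(Mul(2, a), Pow(Add(Add(-1, Mul(2, a)), 104), -1)) = Mul(Mul(2, a), Pow(Add(103, Mul(2, a)), -1)) = Mul(2, a, Pow(Add(103, Mul(2, a)), -1)))
Add(48987, Function('j')(-12)) = Add(48987, Mul(2, -12, Pow(Add(103, Mul(2, -12)), -1))) = Add(48987, Mul(2, -12, Pow(Add(103, -24), -1))) = Add(48987, Mul(2, -12, Pow(79, -1))) = Add(48987, Mul(2, -12, Rational(1, 79))) = Add(48987, Rational(-24, 79)) = Rational(3869949, 79)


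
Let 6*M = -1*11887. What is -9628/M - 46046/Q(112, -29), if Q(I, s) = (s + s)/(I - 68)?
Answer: 12043348916/344723 ≈ 34936.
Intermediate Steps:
Q(I, s) = 2*s/(-68 + I) (Q(I, s) = (2*s)/(-68 + I) = 2*s/(-68 + I))
M = -11887/6 (M = (-1*11887)/6 = (⅙)*(-11887) = -11887/6 ≈ -1981.2)
-9628/M - 46046/Q(112, -29) = -9628/(-11887/6) - 46046/(2*(-29)/(-68 + 112)) = -9628*(-6/11887) - 46046/(2*(-29)/44) = 57768/11887 - 46046/(2*(-29)*(1/44)) = 57768/11887 - 46046/(-29/22) = 57768/11887 - 46046*(-22/29) = 57768/11887 + 1013012/29 = 12043348916/344723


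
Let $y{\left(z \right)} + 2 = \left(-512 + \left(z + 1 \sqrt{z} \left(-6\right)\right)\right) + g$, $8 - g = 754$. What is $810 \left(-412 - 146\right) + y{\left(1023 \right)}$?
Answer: $-452217 - 6 \sqrt{1023} \approx -4.5241 \cdot 10^{5}$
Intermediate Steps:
$g = -746$ ($g = 8 - 754 = -746$)
$y{\left(z \right)} = -1260 + z - 6 \sqrt{z}$ ($y{\left(z \right)} = -2 - \left(1258 - z - 1 \sqrt{z} \left(-6\right)\right) = -2 - \left(1258 - z - \sqrt{z} \left(-6\right)\right) = -2 - \left(1258 - z + 6 \sqrt{z}\right) = -1260 + z - 6 \sqrt{z}$)
$810 \left(-412 - 146\right) + y{\left(1023 \right)} = 810 \left(-412 - 146\right) - \left(237 + 6 \sqrt{1023}\right) = 810 \left(-558\right) - \left(237 + 6 \sqrt{1023}\right) = -451980 - \left(237 + 6 \sqrt{1023}\right) = -452217 - 6 \sqrt{1023}$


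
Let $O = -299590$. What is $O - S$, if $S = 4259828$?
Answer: $-4559418$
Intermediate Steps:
$O - S = -299590 - 4259828 = -4559418$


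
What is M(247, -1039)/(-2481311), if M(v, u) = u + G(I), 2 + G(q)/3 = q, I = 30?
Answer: 955/2481311 ≈ 0.00038488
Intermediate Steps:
G(q) = -6 + 3*q
M(v, u) = 84 + u (M(v, u) = u + (-6 + 3*30) = u + (-6 + 90) = u + 84 = 84 + u)
M(247, -1039)/(-2481311) = (84 - 1039)/(-2481311) = -955*(-1/2481311) = 955/2481311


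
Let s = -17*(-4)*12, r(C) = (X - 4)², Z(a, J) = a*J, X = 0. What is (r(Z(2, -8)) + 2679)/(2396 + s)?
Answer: 245/292 ≈ 0.83904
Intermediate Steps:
Z(a, J) = J*a
r(C) = 16 (r(C) = (0 - 4)² = (-4)² = 16)
s = 816 (s = 68*12 = 816)
(r(Z(2, -8)) + 2679)/(2396 + s) = (16 + 2679)/(2396 + 816) = 2695/3212 = 2695*(1/3212) = 245/292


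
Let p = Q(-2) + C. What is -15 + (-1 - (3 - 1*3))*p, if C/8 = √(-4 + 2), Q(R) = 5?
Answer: -20 - 8*I*√2 ≈ -20.0 - 11.314*I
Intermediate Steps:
C = 8*I*√2 (C = 8*√(-4 + 2) = 8*√(-2) = 8*(I*√2) = 8*I*√2 ≈ 11.314*I)
p = 5 + 8*I*√2 ≈ 5.0 + 11.314*I
-15 + (-1 - (3 - 1*3))*p = -15 + (-1 - (3 - 1*3))*(5 + 8*I*√2) = -15 + (-1 - (3 - 3))*(5 + 8*I*√2) = -15 + (-1 - 1*0)*(5 + 8*I*√2) = -15 + (-1 + 0)*(5 + 8*I*√2) = -15 - (5 + 8*I*√2) = -15 + (-5 - 8*I*√2) = -20 - 8*I*√2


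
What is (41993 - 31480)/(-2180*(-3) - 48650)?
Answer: -10513/42110 ≈ -0.24966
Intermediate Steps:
(41993 - 31480)/(-2180*(-3) - 48650) = 10513/(6540 - 48650) = 10513/(-42110) = 10513*(-1/42110) = -10513/42110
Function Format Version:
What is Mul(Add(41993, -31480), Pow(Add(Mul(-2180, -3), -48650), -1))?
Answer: Rational(-10513, 42110) ≈ -0.24966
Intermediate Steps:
Mul(Add(41993, -31480), Pow(Add(Mul(-2180, -3), -48650), -1)) = Mul(10513, Pow(Add(6540, -48650), -1)) = Mul(10513, Pow(-42110, -1)) = Mul(10513, Rational(-1, 42110)) = Rational(-10513, 42110)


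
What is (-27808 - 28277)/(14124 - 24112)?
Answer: 56085/9988 ≈ 5.6152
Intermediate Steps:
(-27808 - 28277)/(14124 - 24112) = -56085/(-9988) = -56085*(-1/9988) = 56085/9988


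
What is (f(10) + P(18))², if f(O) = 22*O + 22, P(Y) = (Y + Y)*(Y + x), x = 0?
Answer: 792100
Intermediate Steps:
P(Y) = 2*Y² (P(Y) = (Y + Y)*(Y + 0) = (2*Y)*Y = 2*Y²)
f(O) = 22 + 22*O
(f(10) + P(18))² = ((22 + 22*10) + 2*18²)² = ((22 + 220) + 2*324)² = (242 + 648)² = 890² = 792100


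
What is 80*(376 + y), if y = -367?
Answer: 720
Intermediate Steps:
80*(376 + y) = 80*(376 - 367) = 80*9 = 720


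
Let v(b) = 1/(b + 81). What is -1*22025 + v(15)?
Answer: -2114399/96 ≈ -22025.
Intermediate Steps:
v(b) = 1/(81 + b)
-1*22025 + v(15) = -1*22025 + 1/(81 + 15) = -22025 + 1/96 = -2114399/96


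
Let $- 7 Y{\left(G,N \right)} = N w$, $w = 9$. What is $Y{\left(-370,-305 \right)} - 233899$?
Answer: $- \frac{1634548}{7} \approx -2.3351 \cdot 10^{5}$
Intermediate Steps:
$Y{\left(G,N \right)} = - \frac{9 N}{7}$ ($Y{\left(G,N \right)} = - \frac{N 9}{7} = - \frac{9 N}{7}$)
$Y{\left(-370,-305 \right)} - 233899 = \left(- \frac{9}{7}\right) \left(-305\right) - 233899 = \frac{2745}{7} - 233899 = - \frac{1634548}{7}$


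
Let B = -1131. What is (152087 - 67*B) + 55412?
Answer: 283276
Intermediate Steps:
(152087 - 67*B) + 55412 = (152087 - 67*(-1131)) + 55412 = (152087 + 75777) + 55412 = 227864 + 55412 = 283276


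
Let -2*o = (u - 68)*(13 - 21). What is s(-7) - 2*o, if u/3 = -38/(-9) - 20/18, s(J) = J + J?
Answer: 1366/3 ≈ 455.33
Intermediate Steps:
s(J) = 2*J
u = 28/3 (u = 3*(-38/(-9) - 20/18) = 3*(-38*(-⅑) - 20*1/18) = 3*(38/9 - 10/9) = 3*(28/9) = 28/3 ≈ 9.3333)
o = -704/3 (o = -(28/3 - 68)*(13 - 21)/2 = -(-88)*(-8)/3 = -½*1408/3 = -704/3 ≈ -234.67)
s(-7) - 2*o = 2*(-7) - 2*(-704/3) = -14 + 1408/3 = 1366/3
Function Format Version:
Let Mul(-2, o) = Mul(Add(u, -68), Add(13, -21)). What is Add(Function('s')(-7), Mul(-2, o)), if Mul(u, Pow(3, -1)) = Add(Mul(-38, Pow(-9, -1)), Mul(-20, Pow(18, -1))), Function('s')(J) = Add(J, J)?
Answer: Rational(1366, 3) ≈ 455.33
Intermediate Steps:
Function('s')(J) = Mul(2, J)
u = Rational(28, 3) (u = Mul(3, Add(Mul(-38, Pow(-9, -1)), Mul(-20, Pow(18, -1)))) = Mul(3, Add(Mul(-38, Rational(-1, 9)), Mul(-20, Rational(1, 18)))) = Mul(3, Add(Rational(38, 9), Rational(-10, 9))) = Mul(3, Rational(28, 9)) = Rational(28, 3) ≈ 9.3333)
o = Rational(-704, 3) (o = Mul(Rational(-1, 2), Mul(Add(Rational(28, 3), -68), Add(13, -21))) = Mul(Rational(-1, 2), Mul(Rational(-176, 3), -8)) = Mul(Rational(-1, 2), Rational(1408, 3)) = Rational(-704, 3) ≈ -234.67)
Add(Function('s')(-7), Mul(-2, o)) = Add(Mul(2, -7), Mul(-2, Rational(-704, 3))) = Add(-14, Rational(1408, 3)) = Rational(1366, 3)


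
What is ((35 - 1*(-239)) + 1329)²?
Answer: 2569609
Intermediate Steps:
((35 - 1*(-239)) + 1329)² = ((35 + 239) + 1329)² = (274 + 1329)² = 1603² = 2569609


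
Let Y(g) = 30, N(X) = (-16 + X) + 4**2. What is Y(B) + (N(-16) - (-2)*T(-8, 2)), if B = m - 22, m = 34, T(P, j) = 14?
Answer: 42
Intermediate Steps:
N(X) = X (N(X) = (-16 + X) + 16 = X)
B = 12 (B = 34 - 22 = 12)
Y(B) + (N(-16) - (-2)*T(-8, 2)) = 30 + (-16 - (-2)*14) = 30 + (-16 - 1*(-28)) = 30 + (-16 + 28) = 30 + 12 = 42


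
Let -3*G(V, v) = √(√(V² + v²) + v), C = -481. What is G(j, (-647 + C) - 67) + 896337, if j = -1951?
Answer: 896337 - √(-1195 + √5234426)/3 ≈ 8.9633e+5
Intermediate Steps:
G(V, v) = -√(v + √(V² + v²))/3 (G(V, v) = -√(√(V² + v²) + v)/3 = -√(v + √(V² + v²))/3)
G(j, (-647 + C) - 67) + 896337 = -√(((-647 - 481) - 67) + √((-1951)² + ((-647 - 481) - 67)²))/3 + 896337 = -√((-1128 - 67) + √(3806401 + (-1128 - 67)²))/3 + 896337 = -√(-1195 + √(3806401 + (-1195)²))/3 + 896337 = -√(-1195 + √(3806401 + 1428025))/3 + 896337 = -√(-1195 + √5234426)/3 + 896337 = 896337 - √(-1195 + √5234426)/3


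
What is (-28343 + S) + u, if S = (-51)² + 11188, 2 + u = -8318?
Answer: -22874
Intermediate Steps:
u = -8320 (u = -2 - 8318 = -8320)
S = 13789 (S = 2601 + 11188 = 13789)
(-28343 + S) + u = (-28343 + 13789) - 8320 = -14554 - 8320 = -22874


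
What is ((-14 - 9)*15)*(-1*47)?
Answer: 16215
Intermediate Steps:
((-14 - 9)*15)*(-1*47) = -23*15*(-47) = -345*(-47) = 16215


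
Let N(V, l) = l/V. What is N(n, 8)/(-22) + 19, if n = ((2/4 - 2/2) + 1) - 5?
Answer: 1889/99 ≈ 19.081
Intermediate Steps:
n = -9/2 (n = ((2*(1/4) - 2*1/2) + 1) - 5 = ((1/2 - 1) + 1) - 5 = (-1/2 + 1) - 5 = 1/2 - 5 = -9/2 ≈ -4.5000)
N(n, 8)/(-22) + 19 = (8/(-9/2))/(-22) + 19 = (8*(-2/9))*(-1/22) + 19 = -16/9*(-1/22) + 19 = 8/99 + 19 = 1889/99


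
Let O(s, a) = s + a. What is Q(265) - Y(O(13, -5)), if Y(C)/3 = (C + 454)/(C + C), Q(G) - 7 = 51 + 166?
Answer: 1099/8 ≈ 137.38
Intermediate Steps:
O(s, a) = a + s
Q(G) = 224 (Q(G) = 7 + (51 + 166) = 7 + 217 = 224)
Y(C) = 3*(454 + C)/(2*C) (Y(C) = 3*((C + 454)/(C + C)) = 3*((454 + C)/((2*C))) = 3*((454 + C)*(1/(2*C))) = 3*((454 + C)/(2*C)) = 3*(454 + C)/(2*C))
Q(265) - Y(O(13, -5)) = 224 - (3/2 + 681/(-5 + 13)) = 224 - (3/2 + 681/8) = 224 - 1*693/8 = 224 - 693/8 = 1099/8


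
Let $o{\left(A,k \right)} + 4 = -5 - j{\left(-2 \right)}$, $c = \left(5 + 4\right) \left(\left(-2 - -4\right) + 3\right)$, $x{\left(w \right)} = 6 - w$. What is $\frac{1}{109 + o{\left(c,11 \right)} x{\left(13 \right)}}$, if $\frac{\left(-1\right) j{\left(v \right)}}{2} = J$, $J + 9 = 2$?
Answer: $\frac{1}{270} \approx 0.0037037$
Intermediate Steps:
$J = -7$ ($J = -9 + 2 = -7$)
$j{\left(v \right)} = 14$ ($j{\left(v \right)} = \left(-2\right) \left(-7\right) = 14$)
$c = 45$ ($c = 9 \left(\left(-2 + 4\right) + 3\right) = 9 \left(2 + 3\right) = 9 \cdot 5 = 45$)
$o{\left(A,k \right)} = -23$ ($o{\left(A,k \right)} = -4 - 19 = -23$)
$\frac{1}{109 + o{\left(c,11 \right)} x{\left(13 \right)}} = \frac{1}{109 - 23 \left(6 - 13\right)} = \frac{1}{109 - -161} = \frac{1}{109 + 161} = \frac{1}{270}$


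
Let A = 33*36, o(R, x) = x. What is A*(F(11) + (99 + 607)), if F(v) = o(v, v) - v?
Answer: 838728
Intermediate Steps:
A = 1188
F(v) = 0 (F(v) = v - v = 0)
A*(F(11) + (99 + 607)) = 1188*(0 + (99 + 607)) = 1188*(0 + 706) = 1188*706 = 838728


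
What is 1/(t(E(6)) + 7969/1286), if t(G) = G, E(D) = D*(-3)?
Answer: -1286/15179 ≈ -0.084722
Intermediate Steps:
E(D) = -3*D
1/(t(E(6)) + 7969/1286) = 1/(-3*6 + 7969/1286) = 1/(-18 + 7969*(1/1286)) = 1/(-18 + 7969/1286) = 1/(-15179/1286) = -1286/15179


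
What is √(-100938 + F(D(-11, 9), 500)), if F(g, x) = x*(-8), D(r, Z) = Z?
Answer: I*√104938 ≈ 323.94*I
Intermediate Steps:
F(g, x) = -8*x
√(-100938 + F(D(-11, 9), 500)) = √(-100938 - 8*500) = √(-100938 - 4000) = √(-104938) = I*√104938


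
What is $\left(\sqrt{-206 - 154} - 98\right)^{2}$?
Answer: $9244 - 1176 i \sqrt{10} \approx 9244.0 - 3718.8 i$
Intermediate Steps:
$\left(\sqrt{-206 - 154} - 98\right)^{2} = \left(\sqrt{-360} - 98\right)^{2} = \left(6 i \sqrt{10} - 98\right)^{2} = \left(-98 + 6 i \sqrt{10}\right)^{2}$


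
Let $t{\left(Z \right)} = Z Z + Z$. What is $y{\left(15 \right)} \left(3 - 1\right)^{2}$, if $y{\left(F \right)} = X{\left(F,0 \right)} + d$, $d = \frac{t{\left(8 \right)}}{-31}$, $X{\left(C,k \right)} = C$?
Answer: $\frac{1572}{31} \approx 50.71$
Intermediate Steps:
$t{\left(Z \right)} = Z + Z^{2}$ ($t{\left(Z \right)} = Z^{2} + Z = Z + Z^{2}$)
$d = - \frac{72}{31}$ ($d = \frac{8 \left(1 + 8\right)}{-31} = 8 \cdot 9 \left(- \frac{1}{31}\right) = 72 \left(- \frac{1}{31}\right) = - \frac{72}{31} \approx -2.3226$)
$y{\left(F \right)} = - \frac{72}{31} + F$ ($y{\left(F \right)} = F - \frac{72}{31} = - \frac{72}{31} + F$)
$y{\left(15 \right)} \left(3 - 1\right)^{2} = \left(- \frac{72}{31} + 15\right) \left(3 - 1\right)^{2} = \frac{393 \cdot 2^{2}}{31} = \frac{393}{31} \cdot 4 = \frac{1572}{31}$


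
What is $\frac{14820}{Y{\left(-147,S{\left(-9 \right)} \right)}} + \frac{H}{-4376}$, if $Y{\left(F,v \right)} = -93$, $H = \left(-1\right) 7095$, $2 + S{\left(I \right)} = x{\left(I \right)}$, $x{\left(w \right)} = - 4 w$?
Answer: $- \frac{21397495}{135656} \approx -157.73$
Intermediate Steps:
$S{\left(I \right)} = -2 - 4 I$
$H = -7095$
$\frac{14820}{Y{\left(-147,S{\left(-9 \right)} \right)}} + \frac{H}{-4376} = \frac{14820}{-93} - \frac{7095}{-4376} = 14820 \left(- \frac{1}{93}\right) - - \frac{7095}{4376} = - \frac{4940}{31} + \frac{7095}{4376} = - \frac{21397495}{135656}$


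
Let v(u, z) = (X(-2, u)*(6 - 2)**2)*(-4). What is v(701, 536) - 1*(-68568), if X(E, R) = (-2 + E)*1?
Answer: 68824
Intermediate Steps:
X(E, R) = -2 + E
v(u, z) = 256 (v(u, z) = ((-2 - 2)*(6 - 2)**2)*(-4) = -4*4**2*(-4) = -4*16*(-4) = -64*(-4) = 256)
v(701, 536) - 1*(-68568) = 256 - 1*(-68568) = 256 + 68568 = 68824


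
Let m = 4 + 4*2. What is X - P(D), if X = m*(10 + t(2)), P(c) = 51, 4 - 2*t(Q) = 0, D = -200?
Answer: 93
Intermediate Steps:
t(Q) = 2 (t(Q) = 2 - 1/2*0 = 2 + 0 = 2)
m = 12 (m = 4 + 8 = 12)
X = 144 (X = 12*(10 + 2) = 12*12 = 144)
X - P(D) = 144 - 1*51 = 144 - 51 = 93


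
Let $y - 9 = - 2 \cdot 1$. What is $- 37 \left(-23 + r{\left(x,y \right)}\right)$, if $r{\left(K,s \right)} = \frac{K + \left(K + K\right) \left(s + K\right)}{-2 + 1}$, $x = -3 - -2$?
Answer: $370$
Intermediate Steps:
$x = -1$ ($x = -3 + 2 = -1$)
$y = 7$ ($y = 9 - 2 \cdot 1 = 9 - 2 = 7$)
$r{\left(K,s \right)} = - K - 2 K \left(K + s\right)$ ($r{\left(K,s \right)} = \frac{K + 2 K \left(K + s\right)}{-1} = \left(K + 2 K \left(K + s\right)\right) \left(-1\right) = - K - 2 K \left(K + s\right)$)
$- 37 \left(-23 + r{\left(x,y \right)}\right) = - 37 \left(-23 - - (1 + 2 \left(-1\right) + 2 \cdot 7)\right) = - 37 \left(-23 - - (1 - 2 + 14)\right) = - 37 \left(-23 - \left(-1\right) 13\right) = - 37 \left(-23 + 13\right) = \left(-37\right) \left(-10\right) = 370$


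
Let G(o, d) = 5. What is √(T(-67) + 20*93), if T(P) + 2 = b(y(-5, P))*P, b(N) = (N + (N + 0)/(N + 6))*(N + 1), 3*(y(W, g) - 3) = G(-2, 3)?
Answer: I*√11503/12 ≈ 8.9377*I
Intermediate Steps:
y(W, g) = 14/3 (y(W, g) = 3 + (⅓)*5 = 3 + 5/3 = 14/3)
b(N) = (1 + N)*(N + N/(6 + N)) (b(N) = (N + N/(6 + N))*(1 + N) = (1 + N)*(N + N/(6 + N)))
T(P) = -2 + 4165*P/144 (T(P) = -2 + (14*(7 + (14/3)² + 8*(14/3))/(3*(6 + 14/3)))*P = -2 + (14*(7 + 196/9 + 112/3)/(3*(32/3)))*P = -2 + ((14/3)*(3/32)*(595/9))*P = -2 + 4165*P/144)
√(T(-67) + 20*93) = √((-2 + (4165/144)*(-67)) + 20*93) = √((-2 - 279055/144) + 1860) = √(-279343/144 + 1860) = √(-11503/144) = I*√11503/12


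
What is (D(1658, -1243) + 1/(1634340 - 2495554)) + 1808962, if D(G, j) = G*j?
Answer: -216967365449/861214 ≈ -2.5193e+5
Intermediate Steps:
(D(1658, -1243) + 1/(1634340 - 2495554)) + 1808962 = (1658*(-1243) + 1/(1634340 - 2495554)) + 1808962 = (-2060894 + 1/(-861214)) + 1808962 = (-2060894 - 1/861214) + 1808962 = -1774870765317/861214 + 1808962 = -216967365449/861214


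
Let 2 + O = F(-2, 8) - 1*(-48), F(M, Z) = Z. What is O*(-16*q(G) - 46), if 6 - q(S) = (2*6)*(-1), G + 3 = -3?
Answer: -18036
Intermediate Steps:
G = -6 (G = -3 - 3 = -6)
q(S) = 18 (q(S) = 6 - 2*6*(-1) = 6 - 12*(-1) = 6 - 1*(-12) = 6 + 12 = 18)
O = 54 (O = -2 + (8 - 1*(-48)) = -2 + (8 + 48) = -2 + 56 = 54)
O*(-16*q(G) - 46) = 54*(-16*18 - 46) = 54*(-288 - 46) = 54*(-334) = -18036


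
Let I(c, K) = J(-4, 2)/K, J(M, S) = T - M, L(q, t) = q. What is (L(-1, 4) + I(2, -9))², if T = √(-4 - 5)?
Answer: 160/81 + 26*I/27 ≈ 1.9753 + 0.96296*I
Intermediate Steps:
T = 3*I (T = √(-9) = 3*I ≈ 3.0*I)
J(M, S) = -M + 3*I (J(M, S) = 3*I - M = -M + 3*I)
I(c, K) = (4 + 3*I)/K (I(c, K) = (-1*(-4) + 3*I)/K = (4 + 3*I)/K)
(L(-1, 4) + I(2, -9))² = (-1 + (4 + 3*I)/(-9))² = (-1 - (4 + 3*I)/9)² = (-1 + (-4/9 - I/3))² = (-13/9 - I/3)²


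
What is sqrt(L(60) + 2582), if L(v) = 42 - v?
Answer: 2*sqrt(641) ≈ 50.636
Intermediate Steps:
sqrt(L(60) + 2582) = sqrt((42 - 1*60) + 2582) = sqrt((42 - 60) + 2582) = sqrt(-18 + 2582) = sqrt(2564) = 2*sqrt(641)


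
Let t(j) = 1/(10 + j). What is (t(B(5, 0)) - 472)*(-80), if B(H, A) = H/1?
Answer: 113264/3 ≈ 37755.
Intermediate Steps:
B(H, A) = H (B(H, A) = H*1 = H)
(t(B(5, 0)) - 472)*(-80) = (1/(10 + 5) - 472)*(-80) = (1/15 - 472)*(-80) = -7079/15*(-80) = 113264/3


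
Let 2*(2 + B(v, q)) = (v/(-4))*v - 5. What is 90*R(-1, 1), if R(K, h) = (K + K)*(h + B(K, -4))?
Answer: 1305/2 ≈ 652.50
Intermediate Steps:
B(v, q) = -9/2 - v²/8 (B(v, q) = -2 + ((v/(-4))*v - 5)/2 = -2 + ((v*(-¼))*v - 5)/2 = -2 + ((-v/4)*v - 5)/2 = -2 + (-v²/4 - 5)/2 = -2 + (-5 - v²/4)/2 = -2 + (-5/2 - v²/8) = -9/2 - v²/8)
R(K, h) = 2*K*(-9/2 + h - K²/8) (R(K, h) = (K + K)*(h + (-9/2 - K²/8)) = (2*K)*(-9/2 + h - K²/8) = 2*K*(-9/2 + h - K²/8))
90*R(-1, 1) = 90*((¼)*(-1)*(-36 - 1*(-1)² + 8*1)) = 90*((¼)*(-1)*(-36 - 1*1 + 8)) = 90*((¼)*(-1)*(-36 - 1 + 8)) = 90*((¼)*(-1)*(-29)) = 90*(29/4) = 1305/2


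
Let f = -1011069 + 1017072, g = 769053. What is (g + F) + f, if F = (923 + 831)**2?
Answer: 3851572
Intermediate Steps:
f = 6003
F = 3076516 (F = 1754**2 = 3076516)
(g + F) + f = (769053 + 3076516) + 6003 = 3845569 + 6003 = 3851572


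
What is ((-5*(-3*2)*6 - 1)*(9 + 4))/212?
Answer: 2327/212 ≈ 10.976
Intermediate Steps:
((-5*(-3*2)*6 - 1)*(9 + 4))/212 = ((-(-30)*6 - 1)*13)*(1/212) = ((-5*(-36) - 1)*13)*(1/212) = ((180 - 1)*13)*(1/212) = (179*13)*(1/212) = 2327*(1/212) = 2327/212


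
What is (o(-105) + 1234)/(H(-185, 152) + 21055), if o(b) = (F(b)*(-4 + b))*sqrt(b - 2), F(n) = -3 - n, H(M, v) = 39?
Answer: 617/10547 - 5559*I*sqrt(107)/10547 ≈ 0.0585 - 5.452*I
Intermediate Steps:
o(b) = sqrt(-2 + b)*(-4 + b)*(-3 - b) (o(b) = ((-3 - b)*(-4 + b))*sqrt(b - 2) = ((-4 + b)*(-3 - b))*sqrt(-2 + b) = sqrt(-2 + b)*(-4 + b)*(-3 - b))
(o(-105) + 1234)/(H(-185, 152) + 21055) = (sqrt(-2 - 105)*(12 - 105 - 1*(-105)**2) + 1234)/(39 + 21055) = (sqrt(-107)*(12 - 105 - 1*11025) + 1234)/21094 = ((I*sqrt(107))*(12 - 105 - 11025) + 1234)*(1/21094) = ((I*sqrt(107))*(-11118) + 1234)*(1/21094) = (-11118*I*sqrt(107) + 1234)*(1/21094) = (1234 - 11118*I*sqrt(107))*(1/21094) = 617/10547 - 5559*I*sqrt(107)/10547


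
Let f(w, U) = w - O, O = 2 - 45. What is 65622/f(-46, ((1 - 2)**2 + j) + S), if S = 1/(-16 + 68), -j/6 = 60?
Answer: -21874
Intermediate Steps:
j = -360 (j = -6*60 = -360)
S = 1/52 ≈ 0.019231
O = -43
f(w, U) = 43 + w (f(w, U) = w - 1*(-43) = w + 43 = 43 + w)
65622/f(-46, ((1 - 2)**2 + j) + S) = 65622/(43 - 46) = 65622/(-3) = 65622*(-1/3) = -21874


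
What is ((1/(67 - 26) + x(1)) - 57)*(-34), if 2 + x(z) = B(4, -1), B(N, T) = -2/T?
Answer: 79424/41 ≈ 1937.2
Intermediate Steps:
x(z) = 0 (x(z) = -2 - 2/(-1) = -2 - 2*(-1) = -2 + 2 = 0)
((1/(67 - 26) + x(1)) - 57)*(-34) = ((1/(67 - 26) + 0) - 57)*(-34) = ((1/41 + 0) - 57)*(-34) = (1/41 - 57)*(-34) = -2336/41*(-34) = 79424/41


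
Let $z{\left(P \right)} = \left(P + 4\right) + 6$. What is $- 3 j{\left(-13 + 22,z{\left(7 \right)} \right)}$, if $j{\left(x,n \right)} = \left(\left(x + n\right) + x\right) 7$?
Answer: $-735$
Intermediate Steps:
$z{\left(P \right)} = 10 + P$ ($z{\left(P \right)} = \left(4 + P\right) + 6 = 10 + P$)
$j{\left(x,n \right)} = 7 n + 14 x$ ($j{\left(x,n \right)} = \left(\left(n + x\right) + x\right) 7 = \left(n + 2 x\right) 7 = 7 n + 14 x$)
$- 3 j{\left(-13 + 22,z{\left(7 \right)} \right)} = - 3 \left(7 \left(10 + 7\right) + 14 \left(-13 + 22\right)\right) = - 3 \left(7 \cdot 17 + 14 \cdot 9\right) = - 3 \left(119 + 126\right) = \left(-3\right) 245 = -735$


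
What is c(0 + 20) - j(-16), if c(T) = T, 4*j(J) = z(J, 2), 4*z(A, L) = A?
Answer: 21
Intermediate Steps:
z(A, L) = A/4
j(J) = J/16 (j(J) = (J/4)/4 = J/16)
c(0 + 20) - j(-16) = (0 + 20) - (-16)/16 = 20 - 1*(-1) = 20 + 1 = 21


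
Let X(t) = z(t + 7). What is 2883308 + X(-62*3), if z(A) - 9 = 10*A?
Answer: 2881527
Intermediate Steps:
z(A) = 9 + 10*A
X(t) = 79 + 10*t (X(t) = 9 + 10*(t + 7) = 9 + 10*(7 + t) = 9 + (70 + 10*t) = 79 + 10*t)
2883308 + X(-62*3) = 2883308 + (79 + 10*(-62*3)) = 2883308 + (79 + 10*(-186)) = 2883308 + (79 - 1860) = 2883308 - 1781 = 2881527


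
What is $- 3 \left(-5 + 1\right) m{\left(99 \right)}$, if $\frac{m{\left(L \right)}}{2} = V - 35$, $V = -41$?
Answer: $-1824$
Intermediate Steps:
$m{\left(L \right)} = -152$ ($m{\left(L \right)} = 2 \left(-41 - 35\right) = 2 \left(-76\right) = -152$)
$- 3 \left(-5 + 1\right) m{\left(99 \right)} = - 3 \left(-5 + 1\right) \left(-152\right) = \left(-3\right) \left(-4\right) \left(-152\right) = 12 \left(-152\right) = -1824$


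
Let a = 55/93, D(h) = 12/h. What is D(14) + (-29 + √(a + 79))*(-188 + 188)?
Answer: 6/7 ≈ 0.85714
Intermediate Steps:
a = 55/93 (a = 55*(1/93) = 55/93 ≈ 0.59140)
D(14) + (-29 + √(a + 79))*(-188 + 188) = 12/14 + (-29 + √(55/93 + 79))*(-188 + 188) = 12*(1/14) + (-29 + √(7402/93))*0 = 6/7 + (-29 + √688386/93)*0 = 6/7 + 0 = 6/7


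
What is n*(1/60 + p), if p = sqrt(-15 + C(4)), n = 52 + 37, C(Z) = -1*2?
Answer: 89/60 + 89*I*sqrt(17) ≈ 1.4833 + 366.96*I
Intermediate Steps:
C(Z) = -2
n = 89
p = I*sqrt(17) (p = sqrt(-15 - 2) = sqrt(-17) = I*sqrt(17) ≈ 4.1231*I)
n*(1/60 + p) = 89*(1/60 + I*sqrt(17)) = 89/60 + 89*I*sqrt(17)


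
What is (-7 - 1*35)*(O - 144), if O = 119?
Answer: 1050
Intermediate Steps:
(-7 - 1*35)*(O - 144) = (-7 - 1*35)*(119 - 144) = (-7 - 35)*(-25) = -42*(-25) = 1050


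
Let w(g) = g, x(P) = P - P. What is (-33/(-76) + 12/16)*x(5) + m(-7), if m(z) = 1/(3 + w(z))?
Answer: -¼ ≈ -0.25000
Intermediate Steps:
x(P) = 0
m(z) = 1/(3 + z)
(-33/(-76) + 12/16)*x(5) + m(-7) = (-33/(-76) + 12/16)*0 + 1/(3 - 7) = (-33*(-1/76) + 12*(1/16))*0 + 1/(-4) = (33/76 + ¾)*0 - ¼ = (45/38)*0 - ¼ = 0 - ¼ = -¼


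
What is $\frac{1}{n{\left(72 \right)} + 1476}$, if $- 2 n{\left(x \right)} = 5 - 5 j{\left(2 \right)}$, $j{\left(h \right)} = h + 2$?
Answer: $\frac{2}{2967} \approx 0.00067408$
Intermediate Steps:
$j{\left(h \right)} = 2 + h$
$n{\left(x \right)} = \frac{15}{2}$ ($n{\left(x \right)} = - \frac{5 - 5 \left(2 + 2\right)}{2} = - \frac{5 - 20}{2} = \left(- \frac{1}{2}\right) \left(-15\right) = \frac{15}{2}$)
$\frac{1}{n{\left(72 \right)} + 1476} = \frac{1}{\frac{15}{2} + 1476} = \frac{1}{\frac{2967}{2}} = \frac{2}{2967}$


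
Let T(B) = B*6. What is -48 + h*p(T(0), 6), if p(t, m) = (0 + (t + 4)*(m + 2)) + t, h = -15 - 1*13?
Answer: -944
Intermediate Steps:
T(B) = 6*B
h = -28 (h = -15 - 13 = -28)
p(t, m) = t + (2 + m)*(4 + t) (p(t, m) = (0 + (4 + t)*(2 + m)) + t = (0 + (2 + m)*(4 + t)) + t = (2 + m)*(4 + t) + t = t + (2 + m)*(4 + t))
-48 + h*p(T(0), 6) = -48 - 28*(8 + 3*(6*0) + 4*6 + 6*(6*0)) = -48 - 28*(8 + 3*0 + 24 + 6*0) = -48 - 28*(8 + 0 + 24 + 0) = -48 - 28*32 = -48 - 896 = -944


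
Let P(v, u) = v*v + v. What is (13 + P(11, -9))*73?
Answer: 10585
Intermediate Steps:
P(v, u) = v + v**2 (P(v, u) = v**2 + v = v + v**2)
(13 + P(11, -9))*73 = (13 + 11*(1 + 11))*73 = (13 + 11*12)*73 = (13 + 132)*73 = 145*73 = 10585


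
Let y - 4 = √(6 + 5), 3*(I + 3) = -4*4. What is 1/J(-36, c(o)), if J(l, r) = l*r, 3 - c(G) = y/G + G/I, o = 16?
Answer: -186800/31342941 - 2500*√11/31342941 ≈ -0.0062244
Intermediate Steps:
I = -25/3 (I = -3 + (-4*4)/3 = -3 + (⅓)*(-16) = -3 - 16/3 = -25/3 ≈ -8.3333)
y = 4 + √11 (y = 4 + √(6 + 5) = 4 + √11 ≈ 7.3166)
c(G) = 3 + 3*G/25 - (4 + √11)/G (c(G) = 3 - ((4 + √11)/G + G/(-25/3)) = 3 - ((4 + √11)/G + G*(-3/25)) = 3 - ((4 + √11)/G - 3*G/25) = 3 - (-3*G/25 + (4 + √11)/G) = 3 + (3*G/25 - (4 + √11)/G) = 3 + 3*G/25 - (4 + √11)/G)
1/J(-36, c(o)) = 1/(-36*(-4 - √11 + (3/25)*16*(25 + 16))/16) = 1/(-9*(-4 - √11 + (3/25)*16*41)/4) = 1/(-9*(-4 - √11 + 1968/25)/4) = 1/(-9*(1868/25 - √11)/4) = 1/(-36*(467/100 - √11/16)) = 1/(-4203/25 + 9*√11/4)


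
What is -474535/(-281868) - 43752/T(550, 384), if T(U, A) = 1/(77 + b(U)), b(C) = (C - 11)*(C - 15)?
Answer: -3557150027114777/281868 ≈ -1.2620e+10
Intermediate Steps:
b(C) = (-15 + C)*(-11 + C) (b(C) = (-11 + C)*(-15 + C) = (-15 + C)*(-11 + C))
T(U, A) = 1/(242 + U² - 26*U) (T(U, A) = 1/(77 + (165 + U² - 26*U)) = 1/(242 + U² - 26*U))
-474535/(-281868) - 43752/T(550, 384) = -474535/(-281868) - 43752/(1/(242 + 550² - 26*550)) = -474535*(-1/281868) - 43752/(1/(242 + 302500 - 14300)) = 474535/281868 - 43752/(1/288442) = 474535/281868 - 43752/1/288442 = 474535/281868 - 43752*288442 = 474535/281868 - 12619914384 = -3557150027114777/281868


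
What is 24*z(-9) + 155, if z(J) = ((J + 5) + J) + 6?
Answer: -13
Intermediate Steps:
z(J) = 11 + 2*J (z(J) = ((5 + J) + J) + 6 = (5 + 2*J) + 6 = 11 + 2*J)
24*z(-9) + 155 = 24*(11 + 2*(-9)) + 155 = 24*(11 - 18) + 155 = 24*(-7) + 155 = -168 + 155 = -13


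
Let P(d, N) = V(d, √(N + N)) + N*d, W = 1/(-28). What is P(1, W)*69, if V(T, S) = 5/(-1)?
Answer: -9729/28 ≈ -347.46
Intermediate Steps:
V(T, S) = -5 (V(T, S) = 5*(-1) = -5)
W = -1/28 ≈ -0.035714
P(d, N) = -5 + N*d
P(1, W)*69 = (-5 - 1/28*1)*69 = (-5 - 1/28)*69 = -141/28*69 = -9729/28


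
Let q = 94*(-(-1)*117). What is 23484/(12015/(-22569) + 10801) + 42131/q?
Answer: 2683121334497/446804297082 ≈ 6.0051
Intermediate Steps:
q = 10998 (q = 94*(-1*(-117)) = 94*117 = 10998)
23484/(12015/(-22569) + 10801) + 42131/q = 23484/(12015/(-22569) + 10801) + 42131/10998 = 23484/(12015*(-1/22569) + 10801) + 42131*(1/10998) = 23484/(-4005/7523 + 10801) + 42131/10998 = 23484/(81251918/7523) + 42131/10998 = 23484*(7523/81251918) + 42131/10998 = 88335066/40625959 + 42131/10998 = 2683121334497/446804297082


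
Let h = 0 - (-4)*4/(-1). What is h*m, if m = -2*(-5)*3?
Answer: -480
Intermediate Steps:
m = 30 (m = 10*3 = 30)
h = -16 (h = 0 - (-4)*4*(-1) = 0 - (-4)*(-4) = 0 - 1*16 = 0 - 16 = -16)
h*m = -16*30 = -480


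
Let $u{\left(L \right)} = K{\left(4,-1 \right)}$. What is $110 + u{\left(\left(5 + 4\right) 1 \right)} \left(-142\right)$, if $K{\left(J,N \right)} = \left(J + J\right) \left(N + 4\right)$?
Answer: $-3298$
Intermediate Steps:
$K{\left(J,N \right)} = 2 J \left(4 + N\right)$
$u{\left(L \right)} = 24$ ($u{\left(L \right)} = 2 \cdot 4 \left(4 - 1\right) = 2 \cdot 4 \cdot 3 = 24$)
$110 + u{\left(\left(5 + 4\right) 1 \right)} \left(-142\right) = 110 + 24 \left(-142\right) = 110 - 3408 = -3298$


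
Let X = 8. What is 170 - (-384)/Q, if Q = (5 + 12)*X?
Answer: 2938/17 ≈ 172.82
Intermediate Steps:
Q = 136 (Q = (5 + 12)*8 = 17*8 = 136)
170 - (-384)/Q = 170 - (-384)/136 = 170 - 1*(-48/17) = 170 + 48/17 = 2938/17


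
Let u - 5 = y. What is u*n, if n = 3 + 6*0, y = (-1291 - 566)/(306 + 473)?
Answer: 6114/779 ≈ 7.8485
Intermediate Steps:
y = -1857/779 ≈ -2.3838
n = 3 (n = 3 + 0 = 3)
u = 2038/779 (u = 5 - 1857/779 = 2038/779 ≈ 2.6162)
u*n = (2038/779)*3 = 6114/779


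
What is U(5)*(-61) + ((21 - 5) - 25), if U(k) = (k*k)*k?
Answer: -7634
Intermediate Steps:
U(k) = k³ (U(k) = k²*k = k³)
U(5)*(-61) + ((21 - 5) - 25) = 5³*(-61) + ((21 - 5) - 25) = 125*(-61) + (16 - 25) = -7625 - 9 = -7634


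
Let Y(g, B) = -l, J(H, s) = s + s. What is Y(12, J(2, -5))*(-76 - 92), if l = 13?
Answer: 2184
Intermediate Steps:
J(H, s) = 2*s
Y(g, B) = -13 (Y(g, B) = -1*13 = -13)
Y(12, J(2, -5))*(-76 - 92) = -13*(-76 - 92) = -13*(-168) = 2184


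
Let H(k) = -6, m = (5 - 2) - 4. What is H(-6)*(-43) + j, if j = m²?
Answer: 259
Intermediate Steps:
m = -1 (m = 3 - 4 = -1)
j = 1 (j = (-1)² = 1)
H(-6)*(-43) + j = -6*(-43) + 1 = 258 + 1 = 259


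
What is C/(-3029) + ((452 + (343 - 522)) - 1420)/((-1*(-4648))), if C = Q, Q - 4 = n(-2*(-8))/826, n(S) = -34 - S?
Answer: -206061845/830648728 ≈ -0.24807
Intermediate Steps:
Q = 1627/413 (Q = 4 + (-34 - (-2)*(-8))/826 = 4 + (-34 - 1*16)*(1/826) = 4 + (-34 - 16)*(1/826) = 4 - 50*1/826 = 4 - 25/413 = 1627/413 ≈ 3.9395)
C = 1627/413 ≈ 3.9395
C/(-3029) + ((452 + (343 - 522)) - 1420)/((-1*(-4648))) = (1627/413)/(-3029) + ((452 + (343 - 522)) - 1420)/((-1*(-4648))) = (1627/413)*(-1/3029) + ((452 - 179) - 1420)/4648 = -1627/1250977 + (273 - 1420)*(1/4648) = -1627/1250977 - 1147*1/4648 = -1627/1250977 - 1147/4648 = -206061845/830648728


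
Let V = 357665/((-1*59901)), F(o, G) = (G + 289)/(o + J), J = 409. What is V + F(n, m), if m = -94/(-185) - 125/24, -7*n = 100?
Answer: -1286148873821/244949565240 ≈ -5.2507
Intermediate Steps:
n = -100/7 (n = -⅐*100 = -100/7 ≈ -14.286)
m = -20869/4440 (m = -94*(-1/185) - 125*1/24 = 94/185 - 125/24 = -20869/4440 ≈ -4.7002)
F(o, G) = (289 + G)/(409 + o) (F(o, G) = (G + 289)/(o + 409) = (289 + G)/(409 + o))
V = -357665/59901 (V = 357665/(-59901) = 357665*(-1/59901) = -357665/59901 ≈ -5.9709)
V + F(n, m) = -357665/59901 + (289 - 20869/4440)/(409 - 100/7) = -357665/59901 + (1262291/4440)/(2763/7) = -357665/59901 + (7/2763)*(1262291/4440) = -357665/59901 + 8836037/12267720 = -1286148873821/244949565240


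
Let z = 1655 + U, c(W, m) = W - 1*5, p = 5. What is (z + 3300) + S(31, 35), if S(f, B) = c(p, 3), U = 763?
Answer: 5718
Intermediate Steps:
c(W, m) = -5 + W (c(W, m) = W - 5 = -5 + W)
S(f, B) = 0 (S(f, B) = -5 + 5 = 0)
z = 2418 (z = 1655 + 763 = 2418)
(z + 3300) + S(31, 35) = (2418 + 3300) + 0 = 5718 + 0 = 5718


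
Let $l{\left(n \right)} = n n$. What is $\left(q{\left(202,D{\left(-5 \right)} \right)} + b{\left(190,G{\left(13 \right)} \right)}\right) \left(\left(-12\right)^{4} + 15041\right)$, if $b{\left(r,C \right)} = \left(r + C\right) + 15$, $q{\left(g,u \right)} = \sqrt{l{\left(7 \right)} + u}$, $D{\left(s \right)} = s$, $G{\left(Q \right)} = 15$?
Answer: $7870940 + 71554 \sqrt{11} \approx 8.1083 \cdot 10^{6}$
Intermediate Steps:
$l{\left(n \right)} = n^{2}$
$q{\left(g,u \right)} = \sqrt{49 + u}$ ($q{\left(g,u \right)} = \sqrt{7^{2} + u} = \sqrt{49 + u}$)
$b{\left(r,C \right)} = 15 + C + r$ ($b{\left(r,C \right)} = \left(C + r\right) + 15 = 15 + C + r$)
$\left(q{\left(202,D{\left(-5 \right)} \right)} + b{\left(190,G{\left(13 \right)} \right)}\right) \left(\left(-12\right)^{4} + 15041\right) = \left(\sqrt{49 - 5} + \left(15 + 15 + 190\right)\right) \left(\left(-12\right)^{4} + 15041\right) = \left(\sqrt{44} + 220\right) \left(20736 + 15041\right) = \left(2 \sqrt{11} + 220\right) 35777 = \left(220 + 2 \sqrt{11}\right) 35777 = 7870940 + 71554 \sqrt{11}$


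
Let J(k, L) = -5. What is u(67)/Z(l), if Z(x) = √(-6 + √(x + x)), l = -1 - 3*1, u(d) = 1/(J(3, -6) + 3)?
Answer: -√2/(4*√(-3 + I*√2)) ≈ -0.042415 + 0.18945*I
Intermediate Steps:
u(d) = -½ (u(d) = 1/(-5 + 3) = 1/(-2) = -½)
l = -4 (l = -1 - 3 = -4)
Z(x) = √(-6 + √2*√x) (Z(x) = √(-6 + √(2*x)) = √(-6 + √2*√x))
u(67)/Z(l) = -1/(2*√(-6 + √2*√(-4))) = -1/(2*√(-6 + √2*(2*I))) = -1/(2*√(-6 + 2*I*√2))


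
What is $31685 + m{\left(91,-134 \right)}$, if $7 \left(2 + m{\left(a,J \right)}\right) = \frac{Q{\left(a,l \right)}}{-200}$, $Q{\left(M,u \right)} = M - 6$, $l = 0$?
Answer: $\frac{8871223}{280} \approx 31683.0$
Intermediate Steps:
$Q{\left(M,u \right)} = -6 + M$ ($Q{\left(M,u \right)} = M - 6 = -6 + M$)
$m{\left(a,J \right)} = - \frac{1397}{700} - \frac{a}{1400}$ ($m{\left(a,J \right)} = -2 + \frac{\left(-6 + a\right) \frac{1}{-200}}{7} = -2 + \frac{\left(-6 + a\right) \left(- \frac{1}{200}\right)}{7} = -2 + \frac{\frac{3}{100} - \frac{a}{200}}{7} = -2 - \left(- \frac{3}{700} + \frac{a}{1400}\right) = - \frac{1397}{700} - \frac{a}{1400}$)
$31685 + m{\left(91,-134 \right)} = 31685 - \frac{577}{280} = \frac{8871223}{280}$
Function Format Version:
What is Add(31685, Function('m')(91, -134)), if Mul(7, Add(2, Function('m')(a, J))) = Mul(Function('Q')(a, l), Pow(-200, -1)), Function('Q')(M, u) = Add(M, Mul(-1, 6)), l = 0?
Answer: Rational(8871223, 280) ≈ 31683.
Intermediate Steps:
Function('Q')(M, u) = Add(-6, M) (Function('Q')(M, u) = Add(M, -6) = Add(-6, M))
Function('m')(a, J) = Add(Rational(-1397, 700), Mul(Rational(-1, 1400), a)) (Function('m')(a, J) = Add(-2, Mul(Rational(1, 7), Mul(Add(-6, a), Pow(-200, -1)))) = Add(-2, Mul(Rational(1, 7), Mul(Add(-6, a), Rational(-1, 200)))) = Add(-2, Mul(Rational(1, 7), Add(Rational(3, 100), Mul(Rational(-1, 200), a)))) = Add(-2, Add(Rational(3, 700), Mul(Rational(-1, 1400), a))) = Add(Rational(-1397, 700), Mul(Rational(-1, 1400), a)))
Add(31685, Function('m')(91, -134)) = Add(31685, Add(Rational(-1397, 700), Mul(Rational(-1, 1400), 91))) = Add(31685, Add(Rational(-1397, 700), Rational(-13, 200))) = Add(31685, Rational(-577, 280)) = Rational(8871223, 280)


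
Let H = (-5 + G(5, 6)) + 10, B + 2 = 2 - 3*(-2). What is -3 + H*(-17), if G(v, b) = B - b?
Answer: -88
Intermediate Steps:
B = 6 (B = -2 + (2 - 3*(-2)) = -2 + (2 + 6) = -2 + 8 = 6)
G(v, b) = 6 - b
H = 5 (H = (-5 + (6 - 1*6)) + 10 = (-5 + (6 - 6)) + 10 = (-5 + 0) + 10 = -5 + 10 = 5)
-3 + H*(-17) = -3 + 5*(-17) = -3 - 85 = -88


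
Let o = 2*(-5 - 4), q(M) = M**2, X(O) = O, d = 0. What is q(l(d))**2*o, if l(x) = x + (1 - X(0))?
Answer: -18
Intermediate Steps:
l(x) = 1 + x (l(x) = x + (1 - 1*0) = x + (1 + 0) = x + 1 = 1 + x)
o = -18 (o = 2*(-9) = -18)
q(l(d))**2*o = ((1 + 0)**2)**2*(-18) = (1**2)**2*(-18) = 1**2*(-18) = 1*(-18) = -18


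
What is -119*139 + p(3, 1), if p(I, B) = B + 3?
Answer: -16537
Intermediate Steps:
p(I, B) = 3 + B
-119*139 + p(3, 1) = -119*139 + (3 + 1) = -16541 + 4 = -16537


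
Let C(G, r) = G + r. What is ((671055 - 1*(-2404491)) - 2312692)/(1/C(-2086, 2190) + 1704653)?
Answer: 79336816/177283913 ≈ 0.44751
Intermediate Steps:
((671055 - 1*(-2404491)) - 2312692)/(1/C(-2086, 2190) + 1704653) = ((671055 - 1*(-2404491)) - 2312692)/(1/(-2086 + 2190) + 1704653) = ((671055 + 2404491) - 2312692)/(1/104 + 1704653) = (3075546 - 2312692)/(1/104 + 1704653) = 762854/(177283913/104) = 762854*(104/177283913) = 79336816/177283913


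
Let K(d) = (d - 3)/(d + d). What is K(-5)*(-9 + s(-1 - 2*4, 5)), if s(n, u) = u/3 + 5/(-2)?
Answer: -118/15 ≈ -7.8667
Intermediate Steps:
s(n, u) = -5/2 + u/3 (s(n, u) = u*(1/3) + 5*(-1/2) = u/3 - 5/2 = -5/2 + u/3)
K(d) = (-3 + d)/(2*d) (K(d) = (-3 + d)/((2*d)) = (-3 + d)*(1/(2*d)) = (-3 + d)/(2*d))
K(-5)*(-9 + s(-1 - 2*4, 5)) = ((1/2)*(-3 - 5)/(-5))*(-9 + (-5/2 + (1/3)*5)) = ((1/2)*(-1/5)*(-8))*(-9 + (-5/2 + 5/3)) = 4*(-9 - 5/6)/5 = (4/5)*(-59/6) = -118/15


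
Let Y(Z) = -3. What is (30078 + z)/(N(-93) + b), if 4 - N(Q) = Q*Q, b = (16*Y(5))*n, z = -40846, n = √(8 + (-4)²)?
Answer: 93089360/74680729 - 1033728*√6/74680729 ≈ 1.2126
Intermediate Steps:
n = 2*√6 (n = √(8 + 16) = √24 = 2*√6 ≈ 4.8990)
b = -96*√6 (b = (16*(-3))*(2*√6) = -96*√6 ≈ -235.15)
N(Q) = 4 - Q² (N(Q) = 4 - Q*Q = 4 - Q²)
(30078 + z)/(N(-93) + b) = (30078 - 40846)/((4 - 1*(-93)²) - 96*√6) = -10768/((4 - 1*8649) - 96*√6) = -10768/((4 - 8649) - 96*√6) = -10768/(-8645 - 96*√6)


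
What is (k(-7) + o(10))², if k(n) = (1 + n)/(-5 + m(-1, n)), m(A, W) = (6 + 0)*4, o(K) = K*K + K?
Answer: 4343056/361 ≈ 12031.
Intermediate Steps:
o(K) = K + K² (o(K) = K² + K = K + K²)
m(A, W) = 24 (m(A, W) = 6*4 = 24)
k(n) = 1/19 + n/19 (k(n) = (1 + n)/(-5 + 24) = (1 + n)/19 = (1 + n)*(1/19) = 1/19 + n/19)
(k(-7) + o(10))² = ((1/19 + (1/19)*(-7)) + 10*(1 + 10))² = ((1/19 - 7/19) + 10*11)² = (-6/19 + 110)² = (2084/19)² = 4343056/361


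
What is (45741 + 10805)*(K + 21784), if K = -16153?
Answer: 318410526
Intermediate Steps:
(45741 + 10805)*(K + 21784) = (45741 + 10805)*(-16153 + 21784) = 56546*5631 = 318410526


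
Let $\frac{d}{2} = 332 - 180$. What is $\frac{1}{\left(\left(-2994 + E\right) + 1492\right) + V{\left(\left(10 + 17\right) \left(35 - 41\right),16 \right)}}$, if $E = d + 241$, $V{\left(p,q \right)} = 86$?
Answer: $- \frac{1}{871} \approx -0.0011481$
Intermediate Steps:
$d = 304$ ($d = 2 \left(332 - 180\right) = 2 \cdot 152 = 304$)
$E = 545$ ($E = 304 + 241 = 545$)
$\frac{1}{\left(\left(-2994 + E\right) + 1492\right) + V{\left(\left(10 + 17\right) \left(35 - 41\right),16 \right)}} = \frac{1}{\left(\left(-2994 + 545\right) + 1492\right) + 86} = \frac{1}{\left(-2449 + 1492\right) + 86} = \frac{1}{-957 + 86} = \frac{1}{-871} = - \frac{1}{871}$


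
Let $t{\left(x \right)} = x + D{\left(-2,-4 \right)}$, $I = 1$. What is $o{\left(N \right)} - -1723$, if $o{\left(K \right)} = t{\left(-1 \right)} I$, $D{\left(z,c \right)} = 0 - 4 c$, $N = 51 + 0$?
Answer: $1738$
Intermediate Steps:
$N = 51$
$D{\left(z,c \right)} = - 4 c$
$t{\left(x \right)} = 16 + x$ ($t{\left(x \right)} = x - -16 = x + 16 = 16 + x$)
$o{\left(K \right)} = 15$ ($o{\left(K \right)} = \left(16 - 1\right) 1 = 15 \cdot 1 = 15$)
$o{\left(N \right)} - -1723 = 15 - -1723 = 15 + 1723 = 1738$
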